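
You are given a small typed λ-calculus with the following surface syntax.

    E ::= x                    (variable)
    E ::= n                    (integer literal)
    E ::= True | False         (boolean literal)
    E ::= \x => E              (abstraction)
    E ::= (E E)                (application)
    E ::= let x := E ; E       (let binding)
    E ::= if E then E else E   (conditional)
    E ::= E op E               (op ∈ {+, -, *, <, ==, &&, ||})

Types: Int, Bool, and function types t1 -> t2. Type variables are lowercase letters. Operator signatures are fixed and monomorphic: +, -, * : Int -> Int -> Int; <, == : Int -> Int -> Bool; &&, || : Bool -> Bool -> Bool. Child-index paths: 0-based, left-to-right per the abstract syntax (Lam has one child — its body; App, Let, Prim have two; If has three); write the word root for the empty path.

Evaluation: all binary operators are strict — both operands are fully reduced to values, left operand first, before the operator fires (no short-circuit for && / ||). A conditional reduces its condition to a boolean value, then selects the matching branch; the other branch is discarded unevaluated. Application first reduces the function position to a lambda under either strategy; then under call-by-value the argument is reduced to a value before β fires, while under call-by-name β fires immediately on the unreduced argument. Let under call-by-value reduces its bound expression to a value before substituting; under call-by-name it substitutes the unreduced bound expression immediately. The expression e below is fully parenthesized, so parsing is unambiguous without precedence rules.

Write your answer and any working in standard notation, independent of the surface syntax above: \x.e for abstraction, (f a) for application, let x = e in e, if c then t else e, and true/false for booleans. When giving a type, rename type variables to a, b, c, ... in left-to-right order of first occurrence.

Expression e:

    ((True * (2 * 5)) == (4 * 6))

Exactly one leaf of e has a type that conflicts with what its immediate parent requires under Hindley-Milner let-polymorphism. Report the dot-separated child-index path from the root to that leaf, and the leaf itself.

Working:
  unify Bool ~ Int
  FAIL: mismatch Bool ~ Int

Answer: 0.0 : true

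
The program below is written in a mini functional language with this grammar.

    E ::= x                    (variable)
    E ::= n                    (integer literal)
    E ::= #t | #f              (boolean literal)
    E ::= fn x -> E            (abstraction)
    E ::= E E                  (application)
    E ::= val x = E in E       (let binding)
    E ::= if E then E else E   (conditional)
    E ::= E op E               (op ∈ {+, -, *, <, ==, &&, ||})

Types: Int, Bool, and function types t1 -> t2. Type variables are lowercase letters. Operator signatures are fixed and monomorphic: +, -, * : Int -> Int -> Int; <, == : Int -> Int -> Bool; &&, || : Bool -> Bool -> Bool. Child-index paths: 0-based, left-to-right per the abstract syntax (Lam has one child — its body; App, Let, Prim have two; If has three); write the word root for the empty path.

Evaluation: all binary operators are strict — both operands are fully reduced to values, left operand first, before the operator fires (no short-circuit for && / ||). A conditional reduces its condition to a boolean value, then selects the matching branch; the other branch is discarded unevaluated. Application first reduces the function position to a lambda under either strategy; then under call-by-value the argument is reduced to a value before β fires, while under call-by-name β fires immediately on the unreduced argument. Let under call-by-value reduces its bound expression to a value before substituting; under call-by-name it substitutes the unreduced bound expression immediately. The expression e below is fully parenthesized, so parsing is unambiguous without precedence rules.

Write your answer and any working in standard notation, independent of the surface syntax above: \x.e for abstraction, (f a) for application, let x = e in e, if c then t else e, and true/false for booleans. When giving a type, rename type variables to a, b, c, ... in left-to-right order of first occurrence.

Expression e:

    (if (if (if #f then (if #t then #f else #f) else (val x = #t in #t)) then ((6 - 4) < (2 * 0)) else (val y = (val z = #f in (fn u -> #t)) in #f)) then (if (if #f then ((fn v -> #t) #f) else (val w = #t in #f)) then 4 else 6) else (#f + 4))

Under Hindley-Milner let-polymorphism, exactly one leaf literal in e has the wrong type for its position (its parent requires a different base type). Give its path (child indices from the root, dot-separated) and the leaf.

Working:
  unify Bool ~ Bool
  unify Bool ~ Bool
  unify Bool ~ Bool
let x : Bool
  unify Bool ~ Bool
  unify Bool ~ Bool
  unify Int ~ Int
  unify Int ~ Int
  unify Int ~ Int
  unify Int ~ Int
  unify Int ~ Int
  unify Int ~ Int
let z : Bool
\u._ : a -> Bool
let y : forall. a -> Bool
  unify Bool ~ Bool
  unify Bool ~ Bool
  unify Bool ~ Bool
\v._ : b -> Bool
  unify b -> Bool ~ Bool -> c
  unify b ~ Bool
  unify Bool ~ c
_ _ : Bool
let w : Bool
  unify Bool ~ Bool
  unify Bool ~ Bool
  unify Int ~ Int
  unify Bool ~ Int
  FAIL: mismatch Bool ~ Int

Answer: 2.0 : false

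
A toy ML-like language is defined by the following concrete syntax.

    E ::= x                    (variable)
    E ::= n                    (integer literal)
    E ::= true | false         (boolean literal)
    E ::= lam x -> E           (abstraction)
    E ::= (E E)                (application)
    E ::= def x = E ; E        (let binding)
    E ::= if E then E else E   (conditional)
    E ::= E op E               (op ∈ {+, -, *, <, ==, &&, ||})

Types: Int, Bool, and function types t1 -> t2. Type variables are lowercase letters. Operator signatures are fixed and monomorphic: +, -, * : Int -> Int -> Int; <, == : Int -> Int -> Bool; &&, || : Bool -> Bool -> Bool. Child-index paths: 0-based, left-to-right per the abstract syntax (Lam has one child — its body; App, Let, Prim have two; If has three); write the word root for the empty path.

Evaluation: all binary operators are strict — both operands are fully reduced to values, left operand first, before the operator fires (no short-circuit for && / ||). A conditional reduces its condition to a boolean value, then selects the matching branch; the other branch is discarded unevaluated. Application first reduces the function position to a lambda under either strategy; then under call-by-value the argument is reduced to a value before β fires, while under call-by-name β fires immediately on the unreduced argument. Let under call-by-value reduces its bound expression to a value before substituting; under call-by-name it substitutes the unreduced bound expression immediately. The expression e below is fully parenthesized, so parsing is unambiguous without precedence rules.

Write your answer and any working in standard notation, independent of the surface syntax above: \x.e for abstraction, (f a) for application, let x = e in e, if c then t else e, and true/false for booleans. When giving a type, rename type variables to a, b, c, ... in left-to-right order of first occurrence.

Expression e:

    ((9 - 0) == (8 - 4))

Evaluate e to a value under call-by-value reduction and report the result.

Working:
step 0: ((9 - 0) == (8 - 4))
step 1: [delta@0] (9 == (8 - 4))
step 2: [delta@1] (9 == 4)
step 3: [delta@root] false

Answer: false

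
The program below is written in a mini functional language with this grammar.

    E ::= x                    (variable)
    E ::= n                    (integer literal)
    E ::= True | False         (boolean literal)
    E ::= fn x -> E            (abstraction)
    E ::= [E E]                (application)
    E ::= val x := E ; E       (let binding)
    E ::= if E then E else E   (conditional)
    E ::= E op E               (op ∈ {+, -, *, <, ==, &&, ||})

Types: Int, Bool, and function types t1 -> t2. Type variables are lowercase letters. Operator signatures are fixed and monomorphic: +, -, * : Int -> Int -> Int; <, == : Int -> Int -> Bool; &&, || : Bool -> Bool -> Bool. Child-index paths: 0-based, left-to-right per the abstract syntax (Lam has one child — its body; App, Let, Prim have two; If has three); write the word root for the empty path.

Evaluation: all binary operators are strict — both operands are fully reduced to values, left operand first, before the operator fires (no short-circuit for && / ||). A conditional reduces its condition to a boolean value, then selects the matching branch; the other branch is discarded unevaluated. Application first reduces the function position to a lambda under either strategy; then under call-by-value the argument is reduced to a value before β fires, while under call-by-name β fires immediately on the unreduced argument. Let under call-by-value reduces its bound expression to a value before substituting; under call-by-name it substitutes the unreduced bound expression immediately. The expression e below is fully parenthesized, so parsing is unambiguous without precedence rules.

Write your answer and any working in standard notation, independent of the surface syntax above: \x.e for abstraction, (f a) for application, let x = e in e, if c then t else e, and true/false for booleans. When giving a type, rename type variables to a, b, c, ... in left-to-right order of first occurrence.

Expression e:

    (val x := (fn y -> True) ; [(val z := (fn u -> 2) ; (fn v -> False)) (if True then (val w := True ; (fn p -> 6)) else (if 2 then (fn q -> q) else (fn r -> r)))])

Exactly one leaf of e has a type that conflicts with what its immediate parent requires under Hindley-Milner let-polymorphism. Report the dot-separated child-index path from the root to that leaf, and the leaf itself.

Derivation:
\y._ : a -> Bool
let x : forall. a -> Bool
\u._ : b -> Int
let z : forall. b -> Int
\v._ : c -> Bool
  unify Bool ~ Bool
let w : Bool
\p._ : d -> Int
  unify Int ~ Bool
  FAIL: mismatch Int ~ Bool

Answer: 1.1.2.0 : 2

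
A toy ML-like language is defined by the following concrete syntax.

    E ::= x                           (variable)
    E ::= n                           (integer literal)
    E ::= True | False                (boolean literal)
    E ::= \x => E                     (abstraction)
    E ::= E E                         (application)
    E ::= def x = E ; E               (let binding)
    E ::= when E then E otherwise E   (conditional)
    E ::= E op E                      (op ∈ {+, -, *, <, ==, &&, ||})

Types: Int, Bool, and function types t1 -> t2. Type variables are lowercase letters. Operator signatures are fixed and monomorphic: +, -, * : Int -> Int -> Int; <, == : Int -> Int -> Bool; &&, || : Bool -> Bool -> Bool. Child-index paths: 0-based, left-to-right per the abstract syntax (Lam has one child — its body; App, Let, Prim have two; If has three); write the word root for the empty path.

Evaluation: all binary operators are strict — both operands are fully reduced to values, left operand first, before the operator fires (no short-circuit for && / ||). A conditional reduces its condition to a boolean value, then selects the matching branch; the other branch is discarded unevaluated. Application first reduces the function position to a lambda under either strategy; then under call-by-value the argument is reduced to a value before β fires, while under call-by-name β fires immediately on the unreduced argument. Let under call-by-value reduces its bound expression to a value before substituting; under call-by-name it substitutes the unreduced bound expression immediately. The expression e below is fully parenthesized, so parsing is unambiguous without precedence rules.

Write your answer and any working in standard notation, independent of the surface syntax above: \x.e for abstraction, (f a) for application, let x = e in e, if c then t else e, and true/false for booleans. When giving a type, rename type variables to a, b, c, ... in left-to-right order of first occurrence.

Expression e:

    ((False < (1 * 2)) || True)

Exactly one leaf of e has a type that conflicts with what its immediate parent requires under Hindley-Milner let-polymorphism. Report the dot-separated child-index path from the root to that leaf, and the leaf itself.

Derivation:
  unify Bool ~ Int
  FAIL: mismatch Bool ~ Int

Answer: 0.0 : false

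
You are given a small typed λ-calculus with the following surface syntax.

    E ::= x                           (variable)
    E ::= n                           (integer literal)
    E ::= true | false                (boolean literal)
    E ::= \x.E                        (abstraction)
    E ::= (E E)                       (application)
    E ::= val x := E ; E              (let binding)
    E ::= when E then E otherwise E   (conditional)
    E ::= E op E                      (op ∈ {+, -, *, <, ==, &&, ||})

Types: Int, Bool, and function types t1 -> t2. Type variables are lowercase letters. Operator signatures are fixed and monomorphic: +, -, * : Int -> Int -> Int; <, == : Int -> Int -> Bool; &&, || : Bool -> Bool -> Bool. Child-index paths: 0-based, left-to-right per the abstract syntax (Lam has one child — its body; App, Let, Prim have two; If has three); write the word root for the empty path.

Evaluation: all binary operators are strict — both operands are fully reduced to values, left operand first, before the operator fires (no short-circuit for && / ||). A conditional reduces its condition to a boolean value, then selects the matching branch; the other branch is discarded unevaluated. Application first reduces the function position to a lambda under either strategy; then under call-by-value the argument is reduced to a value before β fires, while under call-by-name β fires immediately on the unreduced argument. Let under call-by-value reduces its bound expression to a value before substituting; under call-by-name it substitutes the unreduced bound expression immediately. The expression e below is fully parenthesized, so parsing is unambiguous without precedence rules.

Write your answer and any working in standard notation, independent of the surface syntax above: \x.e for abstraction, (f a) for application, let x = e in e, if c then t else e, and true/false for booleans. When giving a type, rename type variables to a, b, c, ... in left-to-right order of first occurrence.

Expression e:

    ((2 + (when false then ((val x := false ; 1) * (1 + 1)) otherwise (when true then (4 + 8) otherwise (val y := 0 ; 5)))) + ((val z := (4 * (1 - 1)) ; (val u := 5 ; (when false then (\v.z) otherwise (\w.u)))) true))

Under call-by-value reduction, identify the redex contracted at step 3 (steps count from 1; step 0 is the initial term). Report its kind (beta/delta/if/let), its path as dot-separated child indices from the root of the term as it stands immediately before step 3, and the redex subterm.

Answer: delta at 0.1 : (4 + 8)

Trace:
step 0: ((2 + (if false then ((let x = false in 1) * (1 + 1)) else (if true then (4 + 8) else (let y = 0 in 5)))) + ((let z = (4 * (1 - 1)) in (let u = 5 in (if false then (\v.z) else (\w.u)))) true))
step 1: [if@0.1] ((2 + (if true then (4 + 8) else (let y = 0 in 5))) + ((let z = (4 * (1 - 1)) in (let u = 5 in (if false then (\v.z) else (\w.u)))) true))
step 2: [if@0.1] ((2 + (4 + 8)) + ((let z = (4 * (1 - 1)) in (let u = 5 in (if false then (\v.z) else (\w.u)))) true))
step 3: [delta@0.1] ((2 + 12) + ((let z = (4 * (1 - 1)) in (let u = 5 in (if false then (\v.z) else (\w.u)))) true))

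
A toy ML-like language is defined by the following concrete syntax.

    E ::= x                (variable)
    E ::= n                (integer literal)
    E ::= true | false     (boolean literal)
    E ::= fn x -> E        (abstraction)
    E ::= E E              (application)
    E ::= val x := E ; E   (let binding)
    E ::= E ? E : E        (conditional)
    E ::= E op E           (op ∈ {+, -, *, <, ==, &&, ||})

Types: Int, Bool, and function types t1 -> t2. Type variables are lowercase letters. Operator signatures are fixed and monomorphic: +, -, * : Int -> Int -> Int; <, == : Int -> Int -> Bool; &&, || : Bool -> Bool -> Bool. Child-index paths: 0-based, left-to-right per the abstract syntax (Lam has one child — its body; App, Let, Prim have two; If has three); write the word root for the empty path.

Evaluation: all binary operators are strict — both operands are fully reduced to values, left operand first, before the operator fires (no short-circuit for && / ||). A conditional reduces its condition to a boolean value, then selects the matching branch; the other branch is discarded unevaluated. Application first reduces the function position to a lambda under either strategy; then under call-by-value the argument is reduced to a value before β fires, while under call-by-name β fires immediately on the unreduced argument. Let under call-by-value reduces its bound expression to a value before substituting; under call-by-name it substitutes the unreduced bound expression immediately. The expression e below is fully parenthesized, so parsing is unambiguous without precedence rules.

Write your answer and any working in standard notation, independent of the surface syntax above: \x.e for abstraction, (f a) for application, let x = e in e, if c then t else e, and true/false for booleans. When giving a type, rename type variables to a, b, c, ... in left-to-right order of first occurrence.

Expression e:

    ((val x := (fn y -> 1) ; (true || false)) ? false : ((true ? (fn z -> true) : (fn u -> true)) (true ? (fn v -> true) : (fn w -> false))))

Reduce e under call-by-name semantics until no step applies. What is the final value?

Derivation:
step 0: (if (let x = (\y.1) in (true || false)) then false else ((if true then (\z.true) else (\u.true)) (if true then (\v.true) else (\w.false))))
step 1: [let@0] (if (true || false) then false else ((if true then (\z.true) else (\u.true)) (if true then (\v.true) else (\w.false))))
step 2: [delta@0] (if true then false else ((if true then (\z.true) else (\u.true)) (if true then (\v.true) else (\w.false))))
step 3: [if@root] false

Answer: false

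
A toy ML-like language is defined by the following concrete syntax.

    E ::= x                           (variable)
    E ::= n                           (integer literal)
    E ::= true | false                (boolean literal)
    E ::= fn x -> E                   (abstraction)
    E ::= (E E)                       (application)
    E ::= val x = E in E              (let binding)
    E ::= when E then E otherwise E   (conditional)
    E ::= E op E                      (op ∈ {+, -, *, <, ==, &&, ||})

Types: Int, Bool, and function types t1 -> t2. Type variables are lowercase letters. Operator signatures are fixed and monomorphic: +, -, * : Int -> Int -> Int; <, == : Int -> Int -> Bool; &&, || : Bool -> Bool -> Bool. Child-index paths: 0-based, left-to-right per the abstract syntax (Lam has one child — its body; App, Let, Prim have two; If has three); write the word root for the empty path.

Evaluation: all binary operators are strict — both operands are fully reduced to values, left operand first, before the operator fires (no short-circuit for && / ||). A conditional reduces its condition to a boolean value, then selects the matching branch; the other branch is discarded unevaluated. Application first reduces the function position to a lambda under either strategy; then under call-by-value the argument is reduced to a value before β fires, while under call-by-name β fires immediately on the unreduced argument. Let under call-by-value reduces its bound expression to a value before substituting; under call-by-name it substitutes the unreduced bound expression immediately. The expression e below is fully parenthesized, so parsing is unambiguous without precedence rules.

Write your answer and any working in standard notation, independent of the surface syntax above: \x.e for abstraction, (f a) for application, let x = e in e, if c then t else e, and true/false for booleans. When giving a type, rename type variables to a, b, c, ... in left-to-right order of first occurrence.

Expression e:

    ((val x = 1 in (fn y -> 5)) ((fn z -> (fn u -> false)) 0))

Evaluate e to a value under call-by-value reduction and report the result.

Trace:
step 0: ((let x = 1 in (\y.5)) ((\z.(\u.false)) 0))
step 1: [let@0] ((\y.5) ((\z.(\u.false)) 0))
step 2: [beta@1] ((\y.5) (\u.false))
step 3: [beta@root] 5

Answer: 5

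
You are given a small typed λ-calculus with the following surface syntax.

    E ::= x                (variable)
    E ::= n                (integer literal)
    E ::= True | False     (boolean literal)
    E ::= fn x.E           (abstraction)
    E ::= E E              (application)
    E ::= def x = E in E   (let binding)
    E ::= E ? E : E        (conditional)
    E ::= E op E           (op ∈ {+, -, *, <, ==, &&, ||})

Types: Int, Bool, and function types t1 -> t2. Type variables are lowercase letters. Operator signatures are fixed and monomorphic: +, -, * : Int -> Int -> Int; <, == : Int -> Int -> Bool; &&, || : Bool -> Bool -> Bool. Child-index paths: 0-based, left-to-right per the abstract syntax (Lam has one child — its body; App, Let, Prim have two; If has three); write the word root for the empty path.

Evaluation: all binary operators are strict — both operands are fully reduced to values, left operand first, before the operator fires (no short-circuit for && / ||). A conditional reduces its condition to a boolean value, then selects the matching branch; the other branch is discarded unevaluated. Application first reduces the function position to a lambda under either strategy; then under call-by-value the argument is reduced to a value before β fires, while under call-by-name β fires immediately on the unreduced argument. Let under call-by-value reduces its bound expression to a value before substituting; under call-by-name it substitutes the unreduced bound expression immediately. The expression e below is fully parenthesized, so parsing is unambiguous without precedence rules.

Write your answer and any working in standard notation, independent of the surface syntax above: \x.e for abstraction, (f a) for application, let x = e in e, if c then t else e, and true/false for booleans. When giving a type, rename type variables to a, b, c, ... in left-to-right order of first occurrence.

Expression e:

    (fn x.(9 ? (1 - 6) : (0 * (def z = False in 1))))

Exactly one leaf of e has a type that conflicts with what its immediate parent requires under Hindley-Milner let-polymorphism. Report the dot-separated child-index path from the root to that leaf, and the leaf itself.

Answer: 0.0 : 9

Working:
  unify Int ~ Bool
  FAIL: mismatch Int ~ Bool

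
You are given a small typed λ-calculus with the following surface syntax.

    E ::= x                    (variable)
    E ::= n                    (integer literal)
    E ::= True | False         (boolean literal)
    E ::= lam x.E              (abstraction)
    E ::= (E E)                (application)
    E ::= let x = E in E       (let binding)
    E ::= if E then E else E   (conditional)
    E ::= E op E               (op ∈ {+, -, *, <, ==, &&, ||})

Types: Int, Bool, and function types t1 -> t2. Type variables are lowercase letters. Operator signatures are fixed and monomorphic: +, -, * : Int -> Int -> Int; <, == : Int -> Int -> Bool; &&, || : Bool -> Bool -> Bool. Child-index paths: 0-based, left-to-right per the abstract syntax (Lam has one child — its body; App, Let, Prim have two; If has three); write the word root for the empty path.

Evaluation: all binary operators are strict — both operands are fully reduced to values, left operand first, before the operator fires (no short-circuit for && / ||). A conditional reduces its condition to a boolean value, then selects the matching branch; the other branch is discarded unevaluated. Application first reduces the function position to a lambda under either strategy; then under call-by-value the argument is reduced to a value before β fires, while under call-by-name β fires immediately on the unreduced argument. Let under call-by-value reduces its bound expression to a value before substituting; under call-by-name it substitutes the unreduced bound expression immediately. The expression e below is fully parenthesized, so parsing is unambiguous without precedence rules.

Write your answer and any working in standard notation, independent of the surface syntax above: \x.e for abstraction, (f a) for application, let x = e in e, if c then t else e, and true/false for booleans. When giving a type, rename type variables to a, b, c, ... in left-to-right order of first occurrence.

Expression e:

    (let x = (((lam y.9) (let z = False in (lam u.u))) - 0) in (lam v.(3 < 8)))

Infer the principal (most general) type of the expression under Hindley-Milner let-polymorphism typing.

Answer: a -> Bool

Trace:
\y._ : a -> Int
let z : Bool
u : b
\u._ : b -> b
  unify a -> Int ~ (b -> b) -> c
  unify a ~ b -> b
  unify Int ~ c
_ _ : Int
  unify Int ~ Int
  unify Int ~ Int
let x : Int
  unify Int ~ Int
  unify Int ~ Int
\v._ : d -> Bool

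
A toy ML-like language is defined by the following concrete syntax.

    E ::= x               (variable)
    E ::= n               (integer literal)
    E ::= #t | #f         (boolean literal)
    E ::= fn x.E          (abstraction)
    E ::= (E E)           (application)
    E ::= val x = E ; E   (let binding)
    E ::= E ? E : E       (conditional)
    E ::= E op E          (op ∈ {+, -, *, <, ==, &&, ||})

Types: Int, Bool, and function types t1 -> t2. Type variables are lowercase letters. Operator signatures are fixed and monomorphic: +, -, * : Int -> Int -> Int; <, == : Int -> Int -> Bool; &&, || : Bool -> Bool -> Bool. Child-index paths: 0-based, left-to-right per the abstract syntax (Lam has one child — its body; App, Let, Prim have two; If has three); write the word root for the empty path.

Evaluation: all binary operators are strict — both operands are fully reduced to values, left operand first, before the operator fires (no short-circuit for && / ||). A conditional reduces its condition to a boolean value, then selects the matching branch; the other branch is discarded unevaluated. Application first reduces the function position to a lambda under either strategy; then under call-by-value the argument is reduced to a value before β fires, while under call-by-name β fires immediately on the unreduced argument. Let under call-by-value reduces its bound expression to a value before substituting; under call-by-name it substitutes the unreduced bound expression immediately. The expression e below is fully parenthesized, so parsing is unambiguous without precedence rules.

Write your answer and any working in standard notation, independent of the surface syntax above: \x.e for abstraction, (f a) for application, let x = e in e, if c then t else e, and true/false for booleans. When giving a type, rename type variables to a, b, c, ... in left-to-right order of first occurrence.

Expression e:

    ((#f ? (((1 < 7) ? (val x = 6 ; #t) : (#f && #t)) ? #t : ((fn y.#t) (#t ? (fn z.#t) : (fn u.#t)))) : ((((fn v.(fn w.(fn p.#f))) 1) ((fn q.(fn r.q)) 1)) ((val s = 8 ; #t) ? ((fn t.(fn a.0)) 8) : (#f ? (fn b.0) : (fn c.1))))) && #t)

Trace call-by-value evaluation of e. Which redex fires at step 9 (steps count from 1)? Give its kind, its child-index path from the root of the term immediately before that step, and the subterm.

Answer: delta at root : (false && true)

Trace:
step 0: ((if false then (if (if (1 < 7) then (let x = 6 in true) else (false && true)) then true else ((\y.true) (if true then (\z.true) else (\u.true)))) else ((((\v.(\w.(\p.false))) 1) ((\q.(\r.q)) 1)) (if (let s = 8 in true) then ((\t.(\a.0)) 8) else (if false then (\b.0) else (\c.1))))) && true)
step 1: [if@0] (((((\v.(\w.(\p.false))) 1) ((\q.(\r.q)) 1)) (if (let s = 8 in true) then ((\t.(\a.0)) 8) else (if false then (\b.0) else (\c.1)))) && true)
step 2: [beta@0.0.0] ((((\w.(\p.false)) ((\q.(\r.q)) 1)) (if (let s = 8 in true) then ((\t.(\a.0)) 8) else (if false then (\b.0) else (\c.1)))) && true)
step 3: [beta@0.0.1] ((((\w.(\p.false)) (\r.1)) (if (let s = 8 in true) then ((\t.(\a.0)) 8) else (if false then (\b.0) else (\c.1)))) && true)
step 4: [beta@0.0] (((\p.false) (if (let s = 8 in true) then ((\t.(\a.0)) 8) else (if false then (\b.0) else (\c.1)))) && true)
step 5: [let@0.1.0] (((\p.false) (if true then ((\t.(\a.0)) 8) else (if false then (\b.0) else (\c.1)))) && true)
step 6: [if@0.1] (((\p.false) ((\t.(\a.0)) 8)) && true)
step 7: [beta@0.1] (((\p.false) (\a.0)) && true)
step 8: [beta@0] (false && true)
step 9: [delta@root] false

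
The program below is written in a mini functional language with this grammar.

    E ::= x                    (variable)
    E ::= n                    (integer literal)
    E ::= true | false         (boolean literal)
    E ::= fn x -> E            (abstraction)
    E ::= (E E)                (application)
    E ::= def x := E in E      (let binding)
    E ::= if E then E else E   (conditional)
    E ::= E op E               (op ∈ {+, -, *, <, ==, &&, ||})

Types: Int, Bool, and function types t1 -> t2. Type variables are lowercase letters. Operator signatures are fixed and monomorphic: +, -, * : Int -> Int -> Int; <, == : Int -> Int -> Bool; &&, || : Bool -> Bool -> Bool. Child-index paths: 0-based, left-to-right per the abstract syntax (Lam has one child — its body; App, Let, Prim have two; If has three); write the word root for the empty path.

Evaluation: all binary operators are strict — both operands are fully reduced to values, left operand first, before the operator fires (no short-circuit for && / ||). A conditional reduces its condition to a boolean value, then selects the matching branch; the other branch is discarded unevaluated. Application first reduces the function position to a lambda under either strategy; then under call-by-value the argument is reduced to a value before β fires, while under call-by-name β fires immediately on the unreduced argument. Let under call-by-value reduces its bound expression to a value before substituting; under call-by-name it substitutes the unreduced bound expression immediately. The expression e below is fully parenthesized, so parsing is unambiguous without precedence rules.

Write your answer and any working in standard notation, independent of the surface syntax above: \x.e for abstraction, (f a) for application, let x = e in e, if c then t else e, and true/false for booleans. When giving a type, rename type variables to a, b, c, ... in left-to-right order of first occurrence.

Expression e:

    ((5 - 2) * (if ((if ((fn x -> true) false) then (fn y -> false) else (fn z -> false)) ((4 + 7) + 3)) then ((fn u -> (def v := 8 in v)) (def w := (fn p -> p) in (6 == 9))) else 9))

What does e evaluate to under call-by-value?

Working:
step 0: ((5 - 2) * (if ((if ((\x.true) false) then (\y.false) else (\z.false)) ((4 + 7) + 3)) then ((\u.(let v = 8 in v)) (let w = (\p.p) in (6 == 9))) else 9))
step 1: [delta@0] (3 * (if ((if ((\x.true) false) then (\y.false) else (\z.false)) ((4 + 7) + 3)) then ((\u.(let v = 8 in v)) (let w = (\p.p) in (6 == 9))) else 9))
step 2: [beta@1.0.0.0] (3 * (if ((if true then (\y.false) else (\z.false)) ((4 + 7) + 3)) then ((\u.(let v = 8 in v)) (let w = (\p.p) in (6 == 9))) else 9))
step 3: [if@1.0.0] (3 * (if ((\y.false) ((4 + 7) + 3)) then ((\u.(let v = 8 in v)) (let w = (\p.p) in (6 == 9))) else 9))
step 4: [delta@1.0.1.0] (3 * (if ((\y.false) (11 + 3)) then ((\u.(let v = 8 in v)) (let w = (\p.p) in (6 == 9))) else 9))
step 5: [delta@1.0.1] (3 * (if ((\y.false) 14) then ((\u.(let v = 8 in v)) (let w = (\p.p) in (6 == 9))) else 9))
step 6: [beta@1.0] (3 * (if false then ((\u.(let v = 8 in v)) (let w = (\p.p) in (6 == 9))) else 9))
step 7: [if@1] (3 * 9)
step 8: [delta@root] 27

Answer: 27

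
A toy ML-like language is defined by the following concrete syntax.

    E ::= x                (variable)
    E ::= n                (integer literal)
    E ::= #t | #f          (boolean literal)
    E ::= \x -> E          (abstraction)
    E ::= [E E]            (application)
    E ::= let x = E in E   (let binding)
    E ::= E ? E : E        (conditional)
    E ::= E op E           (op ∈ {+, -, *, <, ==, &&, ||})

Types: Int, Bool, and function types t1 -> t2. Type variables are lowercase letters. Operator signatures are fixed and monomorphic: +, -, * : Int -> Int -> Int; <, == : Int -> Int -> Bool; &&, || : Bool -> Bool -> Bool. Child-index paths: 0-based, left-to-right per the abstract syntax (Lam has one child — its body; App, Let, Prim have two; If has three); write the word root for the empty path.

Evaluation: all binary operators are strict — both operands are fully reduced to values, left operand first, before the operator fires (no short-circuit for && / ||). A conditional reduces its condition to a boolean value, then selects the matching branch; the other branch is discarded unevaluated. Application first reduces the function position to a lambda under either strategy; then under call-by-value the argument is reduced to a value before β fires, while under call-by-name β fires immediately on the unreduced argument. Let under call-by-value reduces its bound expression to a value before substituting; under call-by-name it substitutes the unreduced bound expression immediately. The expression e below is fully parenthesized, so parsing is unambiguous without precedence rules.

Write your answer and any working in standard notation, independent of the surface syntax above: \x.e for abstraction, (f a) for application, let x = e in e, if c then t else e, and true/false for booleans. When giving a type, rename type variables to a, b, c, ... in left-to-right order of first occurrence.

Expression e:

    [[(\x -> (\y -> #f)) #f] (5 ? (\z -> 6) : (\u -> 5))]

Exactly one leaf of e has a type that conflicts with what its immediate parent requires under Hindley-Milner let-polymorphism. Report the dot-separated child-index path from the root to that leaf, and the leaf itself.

Derivation:
\y._ : b -> Bool
\x._ : a -> b -> Bool
  unify a -> b -> Bool ~ Bool -> c
  unify a ~ Bool
  unify b -> Bool ~ c
_ _ : b -> Bool
  unify Int ~ Bool
  FAIL: mismatch Int ~ Bool

Answer: 1.0 : 5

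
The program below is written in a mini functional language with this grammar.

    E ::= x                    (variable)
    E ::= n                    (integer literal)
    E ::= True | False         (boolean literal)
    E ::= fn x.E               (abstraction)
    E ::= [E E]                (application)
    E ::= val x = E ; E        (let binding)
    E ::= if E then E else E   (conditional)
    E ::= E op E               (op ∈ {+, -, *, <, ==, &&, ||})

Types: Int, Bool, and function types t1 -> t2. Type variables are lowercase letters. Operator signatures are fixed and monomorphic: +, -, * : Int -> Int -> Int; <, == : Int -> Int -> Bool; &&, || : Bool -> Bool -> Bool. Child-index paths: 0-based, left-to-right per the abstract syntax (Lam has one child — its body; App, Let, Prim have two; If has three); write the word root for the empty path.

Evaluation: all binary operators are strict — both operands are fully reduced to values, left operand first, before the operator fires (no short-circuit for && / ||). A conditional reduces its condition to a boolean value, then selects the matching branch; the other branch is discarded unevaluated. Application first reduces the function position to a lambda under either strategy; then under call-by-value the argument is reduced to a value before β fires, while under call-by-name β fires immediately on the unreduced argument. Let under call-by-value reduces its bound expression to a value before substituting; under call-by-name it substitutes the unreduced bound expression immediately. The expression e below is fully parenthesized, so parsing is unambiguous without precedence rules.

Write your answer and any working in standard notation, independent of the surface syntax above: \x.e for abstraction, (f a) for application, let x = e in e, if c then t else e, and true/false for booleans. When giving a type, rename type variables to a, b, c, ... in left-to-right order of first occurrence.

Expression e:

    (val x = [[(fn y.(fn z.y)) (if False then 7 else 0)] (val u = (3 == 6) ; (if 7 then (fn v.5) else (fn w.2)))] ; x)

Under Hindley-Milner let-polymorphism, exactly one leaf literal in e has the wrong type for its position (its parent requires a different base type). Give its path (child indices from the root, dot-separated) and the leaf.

Trace:
y : a
\z._ : b -> a
\y._ : a -> b -> a
  unify Bool ~ Bool
  unify Int ~ Int
  unify a -> b -> a ~ Int -> c
  unify a ~ Int
  unify b -> Int ~ c
_ _ : b -> Int
  unify Int ~ Int
  unify Int ~ Int
let u : Bool
  unify Int ~ Bool
  FAIL: mismatch Int ~ Bool

Answer: 0.1.1.0 : 7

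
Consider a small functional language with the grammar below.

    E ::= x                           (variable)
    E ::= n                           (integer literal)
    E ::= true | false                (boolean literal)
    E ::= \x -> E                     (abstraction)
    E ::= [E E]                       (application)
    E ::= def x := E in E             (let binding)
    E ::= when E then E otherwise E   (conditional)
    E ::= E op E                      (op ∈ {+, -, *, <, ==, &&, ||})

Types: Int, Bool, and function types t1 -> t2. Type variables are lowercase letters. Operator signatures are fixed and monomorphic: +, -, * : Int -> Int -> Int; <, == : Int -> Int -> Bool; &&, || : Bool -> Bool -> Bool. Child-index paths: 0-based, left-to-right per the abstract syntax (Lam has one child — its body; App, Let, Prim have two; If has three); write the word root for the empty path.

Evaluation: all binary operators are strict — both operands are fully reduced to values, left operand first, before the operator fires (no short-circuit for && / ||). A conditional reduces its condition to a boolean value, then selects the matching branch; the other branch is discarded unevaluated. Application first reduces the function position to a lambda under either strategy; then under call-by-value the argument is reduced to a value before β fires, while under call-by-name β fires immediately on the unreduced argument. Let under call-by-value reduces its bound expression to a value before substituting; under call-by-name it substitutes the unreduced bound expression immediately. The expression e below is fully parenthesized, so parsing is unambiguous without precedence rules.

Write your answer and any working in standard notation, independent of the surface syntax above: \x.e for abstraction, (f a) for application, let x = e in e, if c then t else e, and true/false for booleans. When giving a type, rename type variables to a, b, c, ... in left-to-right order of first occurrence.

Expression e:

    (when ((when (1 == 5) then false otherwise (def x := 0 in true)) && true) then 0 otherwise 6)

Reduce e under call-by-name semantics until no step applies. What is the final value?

Trace:
step 0: (if ((if (1 == 5) then false else (let x = 0 in true)) && true) then 0 else 6)
step 1: [delta@0.0.0] (if ((if false then false else (let x = 0 in true)) && true) then 0 else 6)
step 2: [if@0.0] (if ((let x = 0 in true) && true) then 0 else 6)
step 3: [let@0.0] (if (true && true) then 0 else 6)
step 4: [delta@0] (if true then 0 else 6)
step 5: [if@root] 0

Answer: 0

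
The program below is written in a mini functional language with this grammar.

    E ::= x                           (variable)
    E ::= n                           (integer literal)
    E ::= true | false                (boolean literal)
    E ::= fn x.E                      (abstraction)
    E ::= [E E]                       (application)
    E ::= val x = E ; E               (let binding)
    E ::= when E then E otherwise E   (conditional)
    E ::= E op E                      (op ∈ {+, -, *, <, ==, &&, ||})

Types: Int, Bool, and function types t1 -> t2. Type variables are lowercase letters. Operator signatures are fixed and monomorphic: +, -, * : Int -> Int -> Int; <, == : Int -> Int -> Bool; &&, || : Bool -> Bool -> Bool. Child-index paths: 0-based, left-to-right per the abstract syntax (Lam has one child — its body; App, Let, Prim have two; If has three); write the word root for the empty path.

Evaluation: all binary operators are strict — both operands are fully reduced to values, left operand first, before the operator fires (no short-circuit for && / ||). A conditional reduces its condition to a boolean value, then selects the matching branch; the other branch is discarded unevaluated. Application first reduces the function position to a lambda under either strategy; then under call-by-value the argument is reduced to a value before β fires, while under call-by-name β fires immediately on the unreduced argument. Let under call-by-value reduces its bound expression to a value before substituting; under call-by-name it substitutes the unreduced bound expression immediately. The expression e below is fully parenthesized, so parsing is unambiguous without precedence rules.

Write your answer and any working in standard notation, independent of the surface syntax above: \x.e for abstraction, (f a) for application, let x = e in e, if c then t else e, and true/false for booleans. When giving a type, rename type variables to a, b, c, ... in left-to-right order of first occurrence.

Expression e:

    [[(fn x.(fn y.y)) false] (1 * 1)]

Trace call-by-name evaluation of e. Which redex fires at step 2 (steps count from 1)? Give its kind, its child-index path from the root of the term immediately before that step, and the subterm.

Answer: beta at root : ((\y.y) (1 * 1))

Trace:
step 0: (((\x.(\y.y)) false) (1 * 1))
step 1: [beta@0] ((\y.y) (1 * 1))
step 2: [beta@root] (1 * 1)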